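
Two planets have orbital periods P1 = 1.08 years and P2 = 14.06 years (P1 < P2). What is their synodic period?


1/P_syn = |1/P1 - 1/P2| = |1/1.08 - 1/14.06| => P_syn = 1.1699

1.1699 years


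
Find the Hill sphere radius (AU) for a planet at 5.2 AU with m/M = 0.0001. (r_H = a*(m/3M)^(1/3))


r_H = a * (m/3M)^(1/3) = 5.2 * (0.0001/3)^(1/3) = 0.1674

0.1674 AU


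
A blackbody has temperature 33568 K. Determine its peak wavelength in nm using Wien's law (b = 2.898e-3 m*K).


lam_max = b / T = 2.898e-3 / 33568 = 8.633e-08 m = 86.3322 nm

86.3322 nm


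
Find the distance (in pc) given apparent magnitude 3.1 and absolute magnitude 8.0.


d = 10^((m - M + 5)/5) = 10^((3.1 - 8.0 + 5)/5) = 1.0471

1.0471 pc


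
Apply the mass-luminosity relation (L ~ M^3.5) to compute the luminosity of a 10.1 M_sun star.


L/L_sun = (M/M_sun)^3.5 = 10.1^3.5 = 3274.3478

3274.3478 L_sun


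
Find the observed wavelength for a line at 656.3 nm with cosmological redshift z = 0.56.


lam_obs = lam_emit * (1 + z) = 656.3 * (1 + 0.56) = 1023.828

1023.828 nm


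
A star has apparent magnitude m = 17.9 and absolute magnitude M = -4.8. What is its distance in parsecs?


d = 10^((m - M + 5)/5) = 10^((17.9 - -4.8 + 5)/5) = 346736.8505

346736.8505 pc


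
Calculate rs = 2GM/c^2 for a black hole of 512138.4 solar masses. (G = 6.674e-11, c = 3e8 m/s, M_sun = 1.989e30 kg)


M = 512138.4 * 1.989e30 kg = 1.018643278e+36 kg. rs = 2GM/c^2 = 2 * 6.674e-11 * 1.018643278e+36 / (3e8)^2 = 1.511e+09

1.511e+09 m


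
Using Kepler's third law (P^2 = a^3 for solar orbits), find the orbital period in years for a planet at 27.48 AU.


P = a^(3/2) = 27.48^1.5 = 144.0539

144.0539 years


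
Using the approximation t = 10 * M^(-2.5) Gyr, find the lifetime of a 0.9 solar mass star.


t = 10 * M^(-2.5) = 10 * 0.9^(-2.5) = 13.0135

13.0135 Gyr


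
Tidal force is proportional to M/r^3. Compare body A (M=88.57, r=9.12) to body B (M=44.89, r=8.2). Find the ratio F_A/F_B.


Ratio = (M1/r1^3) / (M2/r2^3) = (88.57/9.12^3) / (44.89/8.2^3) = 1.4341

1.4341


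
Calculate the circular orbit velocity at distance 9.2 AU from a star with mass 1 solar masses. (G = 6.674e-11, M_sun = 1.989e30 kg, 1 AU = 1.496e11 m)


v = sqrt(GM/r) = sqrt(6.674e-11 * 1.989e+30 / 1.376e+12) = 9820.8885

9820.8885 m/s


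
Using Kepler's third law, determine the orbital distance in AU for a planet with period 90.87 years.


a = P^(2/3) = 90.87^(2/3) = 20.2122

20.2122 AU


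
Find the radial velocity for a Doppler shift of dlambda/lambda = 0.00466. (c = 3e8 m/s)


v = (dlambda/lambda) * c = 0.00466 * 3e8 = 1.398e+06

1.398e+06 m/s


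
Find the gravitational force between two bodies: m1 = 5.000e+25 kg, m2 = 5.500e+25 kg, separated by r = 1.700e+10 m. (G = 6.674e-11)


F = G*m1*m2/r^2 = 6.674e-11 * 5.000e+25 * 5.500e+25 / (1.700e+10)^2 = 6.674e-11 * 2.750e+51 / 2.890e+20 = 6.351e+20

6.351e+20 N


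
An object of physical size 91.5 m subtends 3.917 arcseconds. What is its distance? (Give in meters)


D = size / theta_rad, theta_rad = 3.917 * pi/(180*3600) = 1.899e-05, D = 4.818e+06

4.818e+06 m


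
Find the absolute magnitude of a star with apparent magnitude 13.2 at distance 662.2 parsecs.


M = m - 5*log10(d) + 5 = 13.2 - 5*log10(662.2) + 5 = 4.0951

4.0951


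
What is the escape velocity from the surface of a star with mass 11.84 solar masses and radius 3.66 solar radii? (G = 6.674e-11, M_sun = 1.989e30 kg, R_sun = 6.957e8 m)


M = 11.84 * 1.989e30 kg = 2.354976e+31 kg; R = 3.66 * 6.957e8 m = 2.546262e+09 m. v_esc = sqrt(2GM/R) = sqrt(2 * 6.674e-11 * 2.354976e+31 / 2.546262e+09) = 1.111e+06

1.111e+06 m/s


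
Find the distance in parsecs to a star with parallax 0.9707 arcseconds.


d = 1/p = 1/0.9707 = 1.0302

1.0302 pc


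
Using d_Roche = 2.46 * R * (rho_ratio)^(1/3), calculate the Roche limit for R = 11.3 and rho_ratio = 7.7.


d_Roche = 2.46 * 11.3 * 7.7^(1/3) = 54.8922

54.8922


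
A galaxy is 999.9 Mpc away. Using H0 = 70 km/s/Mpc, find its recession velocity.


v = H0 * d = 70 * 999.9 = 69993.0

69993.0 km/s


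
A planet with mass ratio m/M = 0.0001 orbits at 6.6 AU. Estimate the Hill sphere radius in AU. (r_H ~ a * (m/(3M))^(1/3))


r_H = a * (m/3M)^(1/3) = 6.6 * (0.0001/3)^(1/3) = 0.2124

0.2124 AU


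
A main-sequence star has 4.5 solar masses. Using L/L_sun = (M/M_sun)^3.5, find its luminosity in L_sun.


L/L_sun = (M/M_sun)^3.5 = 4.5^3.5 = 193.3053

193.3053 L_sun


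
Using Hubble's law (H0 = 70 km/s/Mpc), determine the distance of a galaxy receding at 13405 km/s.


d = v / H0 = 13405 / 70 = 191.5

191.5 Mpc


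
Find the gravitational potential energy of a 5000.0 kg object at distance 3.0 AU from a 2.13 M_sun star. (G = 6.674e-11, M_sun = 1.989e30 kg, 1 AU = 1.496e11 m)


M = 2.13 * 1.989e30 kg = 4.23657e+30 kg; r = 3.0 AU * 1.496e11 m/AU = 4.488e+11 m. U = -GM*m/r = -(6.674e-11 * 4.23657e+30 * 5000.0) / 4.488e+11 = -3.150e+12

-3.150e+12 J


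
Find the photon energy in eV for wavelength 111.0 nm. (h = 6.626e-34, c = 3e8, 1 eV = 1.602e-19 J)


E = hc/lambda = 6.626e-34 * 3e8 / 1.110e-07 = 1.791e-18 J = 11.1786 eV

11.1786 eV


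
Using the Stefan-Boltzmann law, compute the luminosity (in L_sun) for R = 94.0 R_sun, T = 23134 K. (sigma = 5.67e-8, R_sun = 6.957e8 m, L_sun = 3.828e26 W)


R = 94.0 * 6.957e8 m = 6.53958e+10 m. L = 4*pi*R^2*sigma*T^4 = 4*pi*(6.53958e+10)^2 * 5.67e-8 * 23134^4 = 8.727614634e+32 W. L/L_sun = 8.727614634e+32 / 3.828e26 = 2.280e+06

2.280e+06 L_sun


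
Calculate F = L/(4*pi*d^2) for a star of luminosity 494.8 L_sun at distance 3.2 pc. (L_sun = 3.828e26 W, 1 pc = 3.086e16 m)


F = L / (4*pi*d^2) = 1.894e+29 / (4*pi*(9.875e+16)^2) = 1.546e-06

1.546e-06 W/m^2


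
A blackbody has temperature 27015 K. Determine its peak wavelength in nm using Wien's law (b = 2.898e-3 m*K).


lam_max = b / T = 2.898e-3 / 27015 = 1.073e-07 m = 107.2737 nm

107.2737 nm


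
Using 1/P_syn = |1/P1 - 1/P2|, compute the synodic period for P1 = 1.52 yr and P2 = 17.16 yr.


1/P_syn = |1/P1 - 1/P2| = |1/1.52 - 1/17.16| => P_syn = 1.6677

1.6677 years


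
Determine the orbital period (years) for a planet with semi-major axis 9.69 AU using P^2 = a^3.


P = a^(3/2) = 9.69^1.5 = 30.1638

30.1638 years


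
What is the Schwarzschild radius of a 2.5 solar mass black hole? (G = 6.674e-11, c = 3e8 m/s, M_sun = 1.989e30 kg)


M = 2.5 * 1.989e30 kg = 4.9725e+30 kg. rs = 2GM/c^2 = 2 * 6.674e-11 * 4.9725e+30 / (3e8)^2 = 7374.77

7374.77 m


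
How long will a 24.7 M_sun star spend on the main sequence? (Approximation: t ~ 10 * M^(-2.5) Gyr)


t = 10 * M^(-2.5) = 10 * 24.7^(-2.5) = 0.0033

0.0033 Gyr


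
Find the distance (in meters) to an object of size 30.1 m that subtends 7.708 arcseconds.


D = size / theta_rad, theta_rad = 7.708 * pi/(180*3600) = 3.737e-05, D = 805471.026

805471.026 m


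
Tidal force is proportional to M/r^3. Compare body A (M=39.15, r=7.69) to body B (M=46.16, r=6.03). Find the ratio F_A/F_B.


Ratio = (M1/r1^3) / (M2/r2^3) = (39.15/7.69^3) / (46.16/6.03^3) = 0.4089

0.4089


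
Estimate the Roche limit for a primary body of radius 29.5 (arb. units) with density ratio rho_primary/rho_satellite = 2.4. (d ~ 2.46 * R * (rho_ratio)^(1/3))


d_Roche = 2.46 * 29.5 * 2.4^(1/3) = 97.1615

97.1615


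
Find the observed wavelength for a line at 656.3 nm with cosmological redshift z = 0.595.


lam_obs = lam_emit * (1 + z) = 656.3 * (1 + 0.595) = 1046.7985

1046.7985 nm


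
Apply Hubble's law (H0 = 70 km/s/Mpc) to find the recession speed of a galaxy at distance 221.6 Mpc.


v = H0 * d = 70 * 221.6 = 15512.0

15512.0 km/s


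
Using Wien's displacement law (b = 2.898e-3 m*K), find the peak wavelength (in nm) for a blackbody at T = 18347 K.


lam_max = b / T = 2.898e-3 / 18347 = 1.580e-07 m = 157.955 nm

157.955 nm


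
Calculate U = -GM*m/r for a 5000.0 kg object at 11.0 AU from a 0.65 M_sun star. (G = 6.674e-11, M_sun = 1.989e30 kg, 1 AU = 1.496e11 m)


M = 0.65 * 1.989e30 kg = 1.29285e+30 kg; r = 11.0 AU * 1.496e11 m/AU = 1.6456e+12 m. U = -GM*m/r = -(6.674e-11 * 1.29285e+30 * 5000.0) / 1.6456e+12 = -2.622e+11

-2.622e+11 J


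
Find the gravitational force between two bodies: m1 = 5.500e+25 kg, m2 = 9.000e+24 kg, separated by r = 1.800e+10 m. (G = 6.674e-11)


F = G*m1*m2/r^2 = 6.674e-11 * 5.500e+25 * 9.000e+24 / (1.800e+10)^2 = 6.674e-11 * 4.950e+50 / 3.240e+20 = 1.020e+20

1.020e+20 N


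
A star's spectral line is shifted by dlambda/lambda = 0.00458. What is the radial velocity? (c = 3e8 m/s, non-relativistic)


v = (dlambda/lambda) * c = 0.00458 * 3e8 = 1.374e+06

1.374e+06 m/s


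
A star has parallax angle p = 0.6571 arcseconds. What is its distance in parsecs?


d = 1/p = 1/0.6571 = 1.5218

1.5218 pc


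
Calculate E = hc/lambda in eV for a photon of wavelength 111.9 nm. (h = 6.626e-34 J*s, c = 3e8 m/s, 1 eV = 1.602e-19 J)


E = hc/lambda = 6.626e-34 * 3e8 / 1.119e-07 = 1.776e-18 J = 11.0887 eV

11.0887 eV


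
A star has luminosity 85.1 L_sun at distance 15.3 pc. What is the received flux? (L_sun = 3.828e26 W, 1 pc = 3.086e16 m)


F = L / (4*pi*d^2) = 3.258e+28 / (4*pi*(4.722e+17)^2) = 1.163e-08

1.163e-08 W/m^2


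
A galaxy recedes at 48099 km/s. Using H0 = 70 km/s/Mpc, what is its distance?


d = v / H0 = 48099 / 70 = 687.1286

687.1286 Mpc


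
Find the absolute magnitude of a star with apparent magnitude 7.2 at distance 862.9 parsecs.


M = m - 5*log10(d) + 5 = 7.2 - 5*log10(862.9) + 5 = -2.4798

-2.4798


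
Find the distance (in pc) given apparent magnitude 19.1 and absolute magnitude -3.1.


d = 10^((m - M + 5)/5) = 10^((19.1 - -3.1 + 5)/5) = 275422.8703

275422.8703 pc


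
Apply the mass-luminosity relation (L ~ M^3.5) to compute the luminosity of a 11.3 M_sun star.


L/L_sun = (M/M_sun)^3.5 = 11.3^3.5 = 4850.3665

4850.3665 L_sun


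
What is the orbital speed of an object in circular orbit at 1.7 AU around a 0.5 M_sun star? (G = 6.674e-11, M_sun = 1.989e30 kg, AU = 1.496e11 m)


v = sqrt(GM/r) = sqrt(6.674e-11 * 9.945e+29 / 2.543e+11) = 16154.9358

16154.9358 m/s


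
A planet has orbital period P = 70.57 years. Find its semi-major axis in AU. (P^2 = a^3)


a = P^(2/3) = 70.57^(2/3) = 17.0771

17.0771 AU


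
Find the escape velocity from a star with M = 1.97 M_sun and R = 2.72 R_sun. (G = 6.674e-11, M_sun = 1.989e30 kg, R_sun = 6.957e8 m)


M = 1.97 * 1.989e30 kg = 3.91833e+30 kg; R = 2.72 * 6.957e8 m = 1.892304e+09 m. v_esc = sqrt(2GM/R) = sqrt(2 * 6.674e-11 * 3.91833e+30 / 1.892304e+09) = 525730.4719

525730.4719 m/s


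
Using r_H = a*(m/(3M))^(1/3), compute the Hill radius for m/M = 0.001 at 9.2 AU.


r_H = a * (m/3M)^(1/3) = 9.2 * (0.001/3)^(1/3) = 0.6379

0.6379 AU


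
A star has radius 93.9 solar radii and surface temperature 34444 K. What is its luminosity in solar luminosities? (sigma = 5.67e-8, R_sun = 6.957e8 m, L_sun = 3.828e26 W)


R = 93.9 * 6.957e8 m = 6.532623e+10 m. L = 4*pi*R^2*sigma*T^4 = 4*pi*(6.532623e+10)^2 * 5.67e-8 * 34444^4 = 4.279789771e+33 W. L/L_sun = 4.279789771e+33 / 3.828e26 = 1.118e+07

1.118e+07 L_sun


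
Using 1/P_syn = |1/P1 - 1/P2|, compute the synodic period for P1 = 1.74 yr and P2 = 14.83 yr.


1/P_syn = |1/P1 - 1/P2| = |1/1.74 - 1/14.83| => P_syn = 1.9713

1.9713 years


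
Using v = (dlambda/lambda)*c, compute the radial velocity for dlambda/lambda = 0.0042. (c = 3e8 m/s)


v = (dlambda/lambda) * c = 0.0042 * 3e8 = 1.260e+06

1.260e+06 m/s


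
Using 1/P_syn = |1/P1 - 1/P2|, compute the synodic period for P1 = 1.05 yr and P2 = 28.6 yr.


1/P_syn = |1/P1 - 1/P2| = |1/1.05 - 1/28.6| => P_syn = 1.09

1.09 years


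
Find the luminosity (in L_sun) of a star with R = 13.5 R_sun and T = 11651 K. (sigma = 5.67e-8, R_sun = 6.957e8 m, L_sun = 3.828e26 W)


R = 13.5 * 6.957e8 m = 9.39195e+09 m. L = 4*pi*R^2*sigma*T^4 = 4*pi*(9.39195e+09)^2 * 5.67e-8 * 11651^4 = 1.158129904e+30 W. L/L_sun = 1.158129904e+30 / 3.828e26 = 3025.4177

3025.4177 L_sun


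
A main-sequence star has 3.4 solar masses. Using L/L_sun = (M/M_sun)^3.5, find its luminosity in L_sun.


L/L_sun = (M/M_sun)^3.5 = 3.4^3.5 = 72.473

72.473 L_sun


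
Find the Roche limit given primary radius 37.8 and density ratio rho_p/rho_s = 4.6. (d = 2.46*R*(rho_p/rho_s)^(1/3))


d_Roche = 2.46 * 37.8 * 4.6^(1/3) = 154.6487

154.6487


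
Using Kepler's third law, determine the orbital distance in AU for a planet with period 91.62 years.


a = P^(2/3) = 91.62^(2/3) = 20.3233

20.3233 AU


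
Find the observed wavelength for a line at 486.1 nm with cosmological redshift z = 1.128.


lam_obs = lam_emit * (1 + z) = 486.1 * (1 + 1.128) = 1034.4208

1034.4208 nm


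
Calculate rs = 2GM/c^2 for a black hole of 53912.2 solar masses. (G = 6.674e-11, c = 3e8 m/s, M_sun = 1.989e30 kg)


M = 53912.2 * 1.989e30 kg = 1.072313658e+35 kg. rs = 2GM/c^2 = 2 * 6.674e-11 * 1.072313658e+35 / (3e8)^2 = 1.590e+08

1.590e+08 m


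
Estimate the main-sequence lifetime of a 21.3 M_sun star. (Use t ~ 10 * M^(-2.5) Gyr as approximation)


t = 10 * M^(-2.5) = 10 * 21.3^(-2.5) = 0.0048

0.0048 Gyr


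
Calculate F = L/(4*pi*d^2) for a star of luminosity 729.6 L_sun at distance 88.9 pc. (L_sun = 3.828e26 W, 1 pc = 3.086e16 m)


F = L / (4*pi*d^2) = 2.793e+29 / (4*pi*(2.743e+18)^2) = 2.953e-09

2.953e-09 W/m^2


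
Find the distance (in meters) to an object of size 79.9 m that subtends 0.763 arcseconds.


D = size / theta_rad, theta_rad = 0.763 * pi/(180*3600) = 3.699e-06, D = 2.160e+07

2.160e+07 m


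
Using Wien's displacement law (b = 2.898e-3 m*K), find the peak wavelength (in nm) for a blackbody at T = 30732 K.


lam_max = b / T = 2.898e-3 / 30732 = 9.430e-08 m = 94.2991 nm

94.2991 nm


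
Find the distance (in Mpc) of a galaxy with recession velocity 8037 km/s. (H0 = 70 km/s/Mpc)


d = v / H0 = 8037 / 70 = 114.8143

114.8143 Mpc


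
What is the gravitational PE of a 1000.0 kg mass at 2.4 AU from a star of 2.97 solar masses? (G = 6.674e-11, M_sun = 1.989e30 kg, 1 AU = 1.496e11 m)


M = 2.97 * 1.989e30 kg = 5.90733e+30 kg; r = 2.4 AU * 1.496e11 m/AU = 3.5904e+11 m. U = -GM*m/r = -(6.674e-11 * 5.90733e+30 * 1000.0) / 3.5904e+11 = -1.098e+12

-1.098e+12 J


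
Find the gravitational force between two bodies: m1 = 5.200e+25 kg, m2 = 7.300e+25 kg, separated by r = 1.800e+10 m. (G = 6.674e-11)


F = G*m1*m2/r^2 = 6.674e-11 * 5.200e+25 * 7.300e+25 / (1.800e+10)^2 = 6.674e-11 * 3.796e+51 / 3.240e+20 = 7.819e+20

7.819e+20 N


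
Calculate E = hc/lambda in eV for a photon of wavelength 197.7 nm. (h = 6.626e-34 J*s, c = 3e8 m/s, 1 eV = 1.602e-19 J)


E = hc/lambda = 6.626e-34 * 3e8 / 1.977e-07 = 1.005e-18 J = 6.2763 eV

6.2763 eV


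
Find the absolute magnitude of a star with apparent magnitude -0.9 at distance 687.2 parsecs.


M = m - 5*log10(d) + 5 = -0.9 - 5*log10(687.2) + 5 = -10.0854

-10.0854


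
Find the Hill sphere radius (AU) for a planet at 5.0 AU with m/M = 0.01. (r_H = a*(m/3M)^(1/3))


r_H = a * (m/3M)^(1/3) = 5.0 * (0.01/3)^(1/3) = 0.7469

0.7469 AU


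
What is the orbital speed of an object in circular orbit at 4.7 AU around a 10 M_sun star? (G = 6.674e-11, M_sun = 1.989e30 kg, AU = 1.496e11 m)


v = sqrt(GM/r) = sqrt(6.674e-11 * 1.989e+31 / 7.031e+11) = 43450.5989

43450.5989 m/s


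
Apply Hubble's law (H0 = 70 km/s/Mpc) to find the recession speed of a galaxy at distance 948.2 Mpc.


v = H0 * d = 70 * 948.2 = 66374.0

66374.0 km/s


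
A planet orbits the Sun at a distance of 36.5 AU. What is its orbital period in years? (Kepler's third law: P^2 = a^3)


P = a^(3/2) = 36.5^1.5 = 220.5156

220.5156 years


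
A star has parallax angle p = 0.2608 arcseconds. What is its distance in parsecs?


d = 1/p = 1/0.2608 = 3.8344

3.8344 pc


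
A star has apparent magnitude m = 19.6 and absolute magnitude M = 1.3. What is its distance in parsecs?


d = 10^((m - M + 5)/5) = 10^((19.6 - 1.3 + 5)/5) = 45708.819

45708.819 pc


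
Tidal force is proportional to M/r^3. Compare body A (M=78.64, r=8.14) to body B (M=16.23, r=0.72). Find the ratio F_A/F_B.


Ratio = (M1/r1^3) / (M2/r2^3) = (78.64/8.14^3) / (16.23/0.72^3) = 0.0034

0.0034


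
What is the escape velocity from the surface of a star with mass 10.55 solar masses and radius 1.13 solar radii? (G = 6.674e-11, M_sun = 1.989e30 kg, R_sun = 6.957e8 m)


M = 10.55 * 1.989e30 kg = 2.098395e+31 kg; R = 1.13 * 6.957e8 m = 7.86141e+08 m. v_esc = sqrt(2GM/R) = sqrt(2 * 6.674e-11 * 2.098395e+31 / 7.86141e+08) = 1.888e+06

1.888e+06 m/s


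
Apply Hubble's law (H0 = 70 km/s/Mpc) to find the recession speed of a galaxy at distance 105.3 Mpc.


v = H0 * d = 70 * 105.3 = 7371.0

7371.0 km/s


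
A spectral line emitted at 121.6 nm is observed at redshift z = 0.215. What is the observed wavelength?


lam_obs = lam_emit * (1 + z) = 121.6 * (1 + 0.215) = 147.744

147.744 nm


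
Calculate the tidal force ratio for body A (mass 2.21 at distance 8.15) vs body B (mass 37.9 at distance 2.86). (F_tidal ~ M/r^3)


Ratio = (M1/r1^3) / (M2/r2^3) = (2.21/8.15^3) / (37.9/2.86^3) = 0.0025

0.0025


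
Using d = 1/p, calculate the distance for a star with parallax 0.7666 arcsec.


d = 1/p = 1/0.7666 = 1.3045

1.3045 pc


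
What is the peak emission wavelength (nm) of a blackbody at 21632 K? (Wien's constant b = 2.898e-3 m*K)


lam_max = b / T = 2.898e-3 / 21632 = 1.340e-07 m = 133.9682 nm

133.9682 nm


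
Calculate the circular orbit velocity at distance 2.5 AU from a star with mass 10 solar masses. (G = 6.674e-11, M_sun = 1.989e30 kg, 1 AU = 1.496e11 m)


v = sqrt(GM/r) = sqrt(6.674e-11 * 1.989e+31 / 3.740e+11) = 59576.4597

59576.4597 m/s


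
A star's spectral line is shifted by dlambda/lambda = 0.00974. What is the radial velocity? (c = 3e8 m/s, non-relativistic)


v = (dlambda/lambda) * c = 0.00974 * 3e8 = 2.922e+06

2.922e+06 m/s


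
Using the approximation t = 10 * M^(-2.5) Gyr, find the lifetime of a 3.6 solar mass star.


t = 10 * M^(-2.5) = 10 * 3.6^(-2.5) = 0.4067

0.4067 Gyr


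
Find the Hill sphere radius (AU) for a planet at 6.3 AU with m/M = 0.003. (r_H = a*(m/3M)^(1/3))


r_H = a * (m/3M)^(1/3) = 6.3 * (0.003/3)^(1/3) = 0.63

0.63 AU


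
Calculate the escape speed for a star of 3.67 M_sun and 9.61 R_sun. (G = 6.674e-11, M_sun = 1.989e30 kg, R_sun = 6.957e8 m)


M = 3.67 * 1.989e30 kg = 7.29963e+30 kg; R = 9.61 * 6.957e8 m = 6.685677e+09 m. v_esc = sqrt(2GM/R) = sqrt(2 * 6.674e-11 * 7.29963e+30 / 6.685677e+09) = 381755.961

381755.961 m/s


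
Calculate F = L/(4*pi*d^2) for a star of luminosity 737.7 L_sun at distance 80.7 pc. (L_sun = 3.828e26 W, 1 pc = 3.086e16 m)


F = L / (4*pi*d^2) = 2.824e+29 / (4*pi*(2.490e+18)^2) = 3.623e-09

3.623e-09 W/m^2


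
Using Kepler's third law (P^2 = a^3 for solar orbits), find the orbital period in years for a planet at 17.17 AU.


P = a^(3/2) = 17.17^1.5 = 71.1468

71.1468 years


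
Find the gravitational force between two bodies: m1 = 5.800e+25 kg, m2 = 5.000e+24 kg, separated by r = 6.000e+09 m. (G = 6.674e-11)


F = G*m1*m2/r^2 = 6.674e-11 * 5.800e+25 * 5.000e+24 / (6.000e+09)^2 = 6.674e-11 * 2.900e+50 / 3.600e+19 = 5.376e+20

5.376e+20 N


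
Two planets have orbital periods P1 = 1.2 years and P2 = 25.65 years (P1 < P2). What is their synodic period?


1/P_syn = |1/P1 - 1/P2| = |1/1.2 - 1/25.65| => P_syn = 1.2589

1.2589 years


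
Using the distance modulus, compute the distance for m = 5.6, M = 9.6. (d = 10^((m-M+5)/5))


d = 10^((m - M + 5)/5) = 10^((5.6 - 9.6 + 5)/5) = 1.5849

1.5849 pc


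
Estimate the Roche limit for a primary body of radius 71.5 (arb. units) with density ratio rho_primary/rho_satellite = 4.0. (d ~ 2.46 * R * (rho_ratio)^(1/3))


d_Roche = 2.46 * 71.5 * 4.0^(1/3) = 279.208

279.208


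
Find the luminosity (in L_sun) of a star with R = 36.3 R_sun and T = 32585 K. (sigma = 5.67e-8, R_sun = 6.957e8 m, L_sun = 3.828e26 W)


R = 36.3 * 6.957e8 m = 2.525391e+10 m. L = 4*pi*R^2*sigma*T^4 = 4*pi*(2.525391e+10)^2 * 5.67e-8 * 32585^4 = 5.12296137e+32 W. L/L_sun = 5.12296137e+32 / 3.828e26 = 1.338e+06

1.338e+06 L_sun


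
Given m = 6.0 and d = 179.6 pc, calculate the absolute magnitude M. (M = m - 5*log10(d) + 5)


M = m - 5*log10(d) + 5 = 6.0 - 5*log10(179.6) + 5 = -0.2715

-0.2715


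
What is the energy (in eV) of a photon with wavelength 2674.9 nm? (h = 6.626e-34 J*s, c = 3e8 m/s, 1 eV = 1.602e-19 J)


E = hc/lambda = 6.626e-34 * 3e8 / 2.675e-06 = 7.431e-20 J = 0.4639 eV

0.4639 eV


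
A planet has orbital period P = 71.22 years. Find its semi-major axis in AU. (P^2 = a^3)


a = P^(2/3) = 71.22^(2/3) = 17.1818

17.1818 AU


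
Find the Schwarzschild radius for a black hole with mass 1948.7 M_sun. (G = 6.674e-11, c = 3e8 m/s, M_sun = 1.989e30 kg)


M = 1948.7 * 1.989e30 kg = 3.8759643e+33 kg. rs = 2GM/c^2 = 2 * 6.674e-11 * 3.8759643e+33 / (3e8)^2 = 5.748e+06

5.748e+06 m


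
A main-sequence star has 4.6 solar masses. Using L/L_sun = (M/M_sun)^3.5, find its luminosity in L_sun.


L/L_sun = (M/M_sun)^3.5 = 4.6^3.5 = 208.7625

208.7625 L_sun


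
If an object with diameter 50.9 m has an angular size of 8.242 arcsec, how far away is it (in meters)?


D = size / theta_rad, theta_rad = 8.242 * pi/(180*3600) = 3.996e-05, D = 1.274e+06

1.274e+06 m


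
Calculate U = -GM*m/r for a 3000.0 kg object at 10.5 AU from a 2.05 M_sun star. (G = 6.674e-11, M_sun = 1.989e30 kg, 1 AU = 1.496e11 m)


M = 2.05 * 1.989e30 kg = 4.07745e+30 kg; r = 10.5 AU * 1.496e11 m/AU = 1.5708e+12 m. U = -GM*m/r = -(6.674e-11 * 4.07745e+30 * 3000.0) / 1.5708e+12 = -5.197e+11

-5.197e+11 J


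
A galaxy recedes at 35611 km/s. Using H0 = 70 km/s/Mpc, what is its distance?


d = v / H0 = 35611 / 70 = 508.7286

508.7286 Mpc


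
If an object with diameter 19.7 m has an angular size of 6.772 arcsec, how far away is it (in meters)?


D = size / theta_rad, theta_rad = 6.772 * pi/(180*3600) = 3.283e-05, D = 600031.9969

600031.9969 m


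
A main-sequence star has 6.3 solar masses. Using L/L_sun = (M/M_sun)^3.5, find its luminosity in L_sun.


L/L_sun = (M/M_sun)^3.5 = 6.3^3.5 = 627.613

627.613 L_sun


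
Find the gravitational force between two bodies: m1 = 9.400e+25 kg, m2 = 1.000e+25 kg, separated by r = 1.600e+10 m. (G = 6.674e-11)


F = G*m1*m2/r^2 = 6.674e-11 * 9.400e+25 * 1.000e+25 / (1.600e+10)^2 = 6.674e-11 * 9.400e+50 / 2.560e+20 = 2.451e+20

2.451e+20 N


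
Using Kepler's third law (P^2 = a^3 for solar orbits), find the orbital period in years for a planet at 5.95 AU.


P = a^(3/2) = 5.95^1.5 = 14.5136

14.5136 years


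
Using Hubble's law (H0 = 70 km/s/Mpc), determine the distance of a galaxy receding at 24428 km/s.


d = v / H0 = 24428 / 70 = 348.9714

348.9714 Mpc


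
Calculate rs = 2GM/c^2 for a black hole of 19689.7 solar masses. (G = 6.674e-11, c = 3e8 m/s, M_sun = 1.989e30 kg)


M = 19689.7 * 1.989e30 kg = 3.91628133e+34 kg. rs = 2GM/c^2 = 2 * 6.674e-11 * 3.91628133e+34 / (3e8)^2 = 5.808e+07

5.808e+07 m


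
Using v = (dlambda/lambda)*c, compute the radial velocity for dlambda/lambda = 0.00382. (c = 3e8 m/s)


v = (dlambda/lambda) * c = 0.00382 * 3e8 = 1.146e+06

1.146e+06 m/s


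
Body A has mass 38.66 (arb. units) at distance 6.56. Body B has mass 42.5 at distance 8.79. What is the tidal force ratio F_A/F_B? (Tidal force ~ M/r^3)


Ratio = (M1/r1^3) / (M2/r2^3) = (38.66/6.56^3) / (42.5/8.79^3) = 2.1884

2.1884


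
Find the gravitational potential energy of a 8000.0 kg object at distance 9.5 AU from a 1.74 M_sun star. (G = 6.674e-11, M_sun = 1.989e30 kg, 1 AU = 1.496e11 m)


M = 1.74 * 1.989e30 kg = 3.46086e+30 kg; r = 9.5 AU * 1.496e11 m/AU = 1.4212e+12 m. U = -GM*m/r = -(6.674e-11 * 3.46086e+30 * 8000.0) / 1.4212e+12 = -1.300e+12

-1.300e+12 J


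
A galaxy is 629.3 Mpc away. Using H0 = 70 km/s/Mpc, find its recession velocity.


v = H0 * d = 70 * 629.3 = 44051.0

44051.0 km/s


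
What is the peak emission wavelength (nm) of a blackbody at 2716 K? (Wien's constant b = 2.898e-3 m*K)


lam_max = b / T = 2.898e-3 / 2716 = 1.067e-06 m = 1067.0103 nm

1067.0103 nm


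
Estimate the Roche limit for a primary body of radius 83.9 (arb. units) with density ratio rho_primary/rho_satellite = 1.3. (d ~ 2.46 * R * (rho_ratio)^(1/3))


d_Roche = 2.46 * 83.9 * 1.3^(1/3) = 225.2569

225.2569


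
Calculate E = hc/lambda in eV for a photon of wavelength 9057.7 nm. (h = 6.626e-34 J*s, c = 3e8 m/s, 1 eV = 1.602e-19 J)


E = hc/lambda = 6.626e-34 * 3e8 / 9.058e-06 = 2.195e-20 J = 0.137 eV

0.137 eV


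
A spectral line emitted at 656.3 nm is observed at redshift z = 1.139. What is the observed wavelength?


lam_obs = lam_emit * (1 + z) = 656.3 * (1 + 1.139) = 1403.8257

1403.8257 nm


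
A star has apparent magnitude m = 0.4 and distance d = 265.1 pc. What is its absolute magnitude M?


M = m - 5*log10(d) + 5 = 0.4 - 5*log10(265.1) + 5 = -6.717

-6.717


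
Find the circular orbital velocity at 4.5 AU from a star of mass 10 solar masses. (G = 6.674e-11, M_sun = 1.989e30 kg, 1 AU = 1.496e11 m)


v = sqrt(GM/r) = sqrt(6.674e-11 * 1.989e+31 / 6.732e+11) = 44405.6712

44405.6712 m/s


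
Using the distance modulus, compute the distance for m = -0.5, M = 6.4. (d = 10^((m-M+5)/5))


d = 10^((m - M + 5)/5) = 10^((-0.5 - 6.4 + 5)/5) = 0.4169

0.4169 pc


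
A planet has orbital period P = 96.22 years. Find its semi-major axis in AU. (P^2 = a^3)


a = P^(2/3) = 96.22^(2/3) = 20.998

20.998 AU


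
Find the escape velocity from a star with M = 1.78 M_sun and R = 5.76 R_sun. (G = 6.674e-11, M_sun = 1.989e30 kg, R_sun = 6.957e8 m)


M = 1.78 * 1.989e30 kg = 3.54042e+30 kg; R = 5.76 * 6.957e8 m = 4.007232e+09 m. v_esc = sqrt(2GM/R) = sqrt(2 * 6.674e-11 * 3.54042e+30 / 4.007232e+09) = 343410.2457

343410.2457 m/s


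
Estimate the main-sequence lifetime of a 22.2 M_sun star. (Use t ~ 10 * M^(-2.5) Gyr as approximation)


t = 10 * M^(-2.5) = 10 * 22.2^(-2.5) = 0.0043

0.0043 Gyr


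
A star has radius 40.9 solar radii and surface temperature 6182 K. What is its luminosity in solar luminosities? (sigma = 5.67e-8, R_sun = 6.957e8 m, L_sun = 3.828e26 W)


R = 40.9 * 6.957e8 m = 2.845413e+10 m. L = 4*pi*R^2*sigma*T^4 = 4*pi*(2.845413e+10)^2 * 5.67e-8 * 6182^4 = 8.425574995e+29 W. L/L_sun = 8.425574995e+29 / 3.828e26 = 2201.0384

2201.0384 L_sun


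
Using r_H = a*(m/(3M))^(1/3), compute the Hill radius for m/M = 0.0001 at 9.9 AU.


r_H = a * (m/3M)^(1/3) = 9.9 * (0.0001/3)^(1/3) = 0.3186

0.3186 AU


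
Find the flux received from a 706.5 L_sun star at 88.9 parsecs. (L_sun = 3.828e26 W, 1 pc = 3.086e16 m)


F = L / (4*pi*d^2) = 2.704e+29 / (4*pi*(2.743e+18)^2) = 2.859e-09

2.859e-09 W/m^2


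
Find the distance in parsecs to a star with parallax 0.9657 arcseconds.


d = 1/p = 1/0.9657 = 1.0355

1.0355 pc


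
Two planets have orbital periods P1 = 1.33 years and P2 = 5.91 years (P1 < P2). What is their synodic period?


1/P_syn = |1/P1 - 1/P2| = |1/1.33 - 1/5.91| => P_syn = 1.7162

1.7162 years


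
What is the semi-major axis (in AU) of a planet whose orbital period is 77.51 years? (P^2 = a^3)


a = P^(2/3) = 77.51^(2/3) = 18.1791

18.1791 AU


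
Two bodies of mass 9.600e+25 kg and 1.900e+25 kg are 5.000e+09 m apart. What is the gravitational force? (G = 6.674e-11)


F = G*m1*m2/r^2 = 6.674e-11 * 9.600e+25 * 1.900e+25 / (5.000e+09)^2 = 6.674e-11 * 1.824e+51 / 2.500e+19 = 4.869e+21

4.869e+21 N


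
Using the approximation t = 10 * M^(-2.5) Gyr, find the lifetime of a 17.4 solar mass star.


t = 10 * M^(-2.5) = 10 * 17.4^(-2.5) = 0.0079

0.0079 Gyr


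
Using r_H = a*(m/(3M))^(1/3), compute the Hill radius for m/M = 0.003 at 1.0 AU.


r_H = a * (m/3M)^(1/3) = 1.0 * (0.003/3)^(1/3) = 0.1

0.1 AU


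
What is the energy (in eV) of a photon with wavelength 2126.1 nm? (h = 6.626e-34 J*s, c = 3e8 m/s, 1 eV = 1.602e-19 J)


E = hc/lambda = 6.626e-34 * 3e8 / 2.126e-06 = 9.350e-20 J = 0.5836 eV

0.5836 eV


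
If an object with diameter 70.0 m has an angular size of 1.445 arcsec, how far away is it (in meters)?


D = size / theta_rad, theta_rad = 1.445 * pi/(180*3600) = 7.006e-06, D = 9.992e+06

9.992e+06 m


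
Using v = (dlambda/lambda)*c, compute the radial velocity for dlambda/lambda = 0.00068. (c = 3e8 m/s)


v = (dlambda/lambda) * c = 0.00068 * 3e8 = 204000.0

204000.0 m/s


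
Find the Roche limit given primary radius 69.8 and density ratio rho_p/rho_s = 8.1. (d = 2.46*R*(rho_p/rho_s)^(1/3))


d_Roche = 2.46 * 69.8 * 8.1^(1/3) = 344.841

344.841


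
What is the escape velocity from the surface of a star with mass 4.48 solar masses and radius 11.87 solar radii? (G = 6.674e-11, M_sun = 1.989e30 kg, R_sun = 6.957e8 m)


M = 4.48 * 1.989e30 kg = 8.91072e+30 kg; R = 11.87 * 6.957e8 m = 8.257959e+09 m. v_esc = sqrt(2GM/R) = sqrt(2 * 6.674e-11 * 8.91072e+30 / 8.257959e+09) = 379514.2928

379514.2928 m/s


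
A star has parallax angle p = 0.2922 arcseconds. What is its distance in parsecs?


d = 1/p = 1/0.2922 = 3.4223

3.4223 pc


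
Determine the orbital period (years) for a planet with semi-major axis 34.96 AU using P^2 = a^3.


P = a^(3/2) = 34.96^1.5 = 206.7079

206.7079 years


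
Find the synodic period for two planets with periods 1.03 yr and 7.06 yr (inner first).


1/P_syn = |1/P1 - 1/P2| = |1/1.03 - 1/7.06| => P_syn = 1.2059

1.2059 years


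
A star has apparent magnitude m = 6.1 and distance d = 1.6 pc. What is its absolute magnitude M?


M = m - 5*log10(d) + 5 = 6.1 - 5*log10(1.6) + 5 = 10.0794

10.0794


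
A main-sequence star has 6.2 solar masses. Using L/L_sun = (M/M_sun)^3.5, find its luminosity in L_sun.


L/L_sun = (M/M_sun)^3.5 = 6.2^3.5 = 593.4319

593.4319 L_sun


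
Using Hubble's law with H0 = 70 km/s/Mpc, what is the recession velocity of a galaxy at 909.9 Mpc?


v = H0 * d = 70 * 909.9 = 63693.0

63693.0 km/s


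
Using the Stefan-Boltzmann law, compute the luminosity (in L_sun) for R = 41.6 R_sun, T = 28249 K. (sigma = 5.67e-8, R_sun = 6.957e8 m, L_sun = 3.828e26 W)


R = 41.6 * 6.957e8 m = 2.894112e+10 m. L = 4*pi*R^2*sigma*T^4 = 4*pi*(2.894112e+10)^2 * 5.67e-8 * 28249^4 = 3.80045772e+32 W. L/L_sun = 3.80045772e+32 / 3.828e26 = 992805.0471

992805.0471 L_sun


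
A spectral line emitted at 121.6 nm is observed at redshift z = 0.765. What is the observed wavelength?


lam_obs = lam_emit * (1 + z) = 121.6 * (1 + 0.765) = 214.624

214.624 nm


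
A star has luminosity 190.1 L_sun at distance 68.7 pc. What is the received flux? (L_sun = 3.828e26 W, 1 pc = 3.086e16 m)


F = L / (4*pi*d^2) = 7.277e+28 / (4*pi*(2.120e+18)^2) = 1.288e-09

1.288e-09 W/m^2


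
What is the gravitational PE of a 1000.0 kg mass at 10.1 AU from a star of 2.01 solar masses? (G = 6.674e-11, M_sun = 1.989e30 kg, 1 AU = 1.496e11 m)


M = 2.01 * 1.989e30 kg = 3.99789e+30 kg; r = 10.1 AU * 1.496e11 m/AU = 1.51096e+12 m. U = -GM*m/r = -(6.674e-11 * 3.99789e+30 * 1000.0) / 1.51096e+12 = -1.766e+11

-1.766e+11 J


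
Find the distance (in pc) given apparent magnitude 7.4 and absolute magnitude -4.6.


d = 10^((m - M + 5)/5) = 10^((7.4 - -4.6 + 5)/5) = 2511.8864

2511.8864 pc


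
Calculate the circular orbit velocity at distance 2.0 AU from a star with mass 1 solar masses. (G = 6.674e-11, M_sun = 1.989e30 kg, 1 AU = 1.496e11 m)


v = sqrt(GM/r) = sqrt(6.674e-11 * 1.989e+30 / 2.992e+11) = 21063.4593

21063.4593 m/s


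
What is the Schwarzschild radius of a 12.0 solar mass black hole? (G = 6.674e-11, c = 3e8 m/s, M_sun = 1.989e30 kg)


M = 12.0 * 1.989e30 kg = 2.3868e+31 kg. rs = 2GM/c^2 = 2 * 6.674e-11 * 2.3868e+31 / (3e8)^2 = 35398.896

35398.896 m


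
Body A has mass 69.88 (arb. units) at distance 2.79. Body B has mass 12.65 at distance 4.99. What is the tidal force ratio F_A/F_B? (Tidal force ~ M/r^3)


Ratio = (M1/r1^3) / (M2/r2^3) = (69.88/2.79^3) / (12.65/4.99^3) = 31.6047

31.6047


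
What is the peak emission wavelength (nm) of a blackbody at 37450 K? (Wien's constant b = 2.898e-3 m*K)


lam_max = b / T = 2.898e-3 / 37450 = 7.738e-08 m = 77.3832 nm

77.3832 nm


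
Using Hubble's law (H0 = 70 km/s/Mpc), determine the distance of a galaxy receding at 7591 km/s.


d = v / H0 = 7591 / 70 = 108.4429

108.4429 Mpc


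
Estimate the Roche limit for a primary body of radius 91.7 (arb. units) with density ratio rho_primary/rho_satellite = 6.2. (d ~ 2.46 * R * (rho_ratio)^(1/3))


d_Roche = 2.46 * 91.7 * 6.2^(1/3) = 414.4146

414.4146


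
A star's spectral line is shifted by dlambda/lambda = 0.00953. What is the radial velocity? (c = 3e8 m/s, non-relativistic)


v = (dlambda/lambda) * c = 0.00953 * 3e8 = 2.859e+06

2.859e+06 m/s


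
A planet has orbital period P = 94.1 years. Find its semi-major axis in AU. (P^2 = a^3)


a = P^(2/3) = 94.1^(2/3) = 20.6884

20.6884 AU


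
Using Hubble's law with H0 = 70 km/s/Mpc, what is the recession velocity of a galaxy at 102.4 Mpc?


v = H0 * d = 70 * 102.4 = 7168.0

7168.0 km/s


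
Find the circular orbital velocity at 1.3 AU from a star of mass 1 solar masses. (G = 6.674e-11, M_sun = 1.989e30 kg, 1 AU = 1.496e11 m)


v = sqrt(GM/r) = sqrt(6.674e-11 * 1.989e+30 / 1.945e+11) = 26126.0059

26126.0059 m/s


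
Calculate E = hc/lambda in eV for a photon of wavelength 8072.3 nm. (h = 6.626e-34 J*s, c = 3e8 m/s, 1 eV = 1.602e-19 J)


E = hc/lambda = 6.626e-34 * 3e8 / 8.072e-06 = 2.462e-20 J = 0.1537 eV

0.1537 eV


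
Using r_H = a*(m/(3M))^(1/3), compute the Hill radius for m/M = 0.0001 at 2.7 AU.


r_H = a * (m/3M)^(1/3) = 2.7 * (0.0001/3)^(1/3) = 0.0869

0.0869 AU


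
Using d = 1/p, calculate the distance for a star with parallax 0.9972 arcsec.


d = 1/p = 1/0.9972 = 1.0028

1.0028 pc


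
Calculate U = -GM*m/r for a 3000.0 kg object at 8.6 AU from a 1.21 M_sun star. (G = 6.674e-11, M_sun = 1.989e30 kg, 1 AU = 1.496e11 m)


M = 1.21 * 1.989e30 kg = 2.40669e+30 kg; r = 8.6 AU * 1.496e11 m/AU = 1.28656e+12 m. U = -GM*m/r = -(6.674e-11 * 2.40669e+30 * 3000.0) / 1.28656e+12 = -3.745e+11

-3.745e+11 J


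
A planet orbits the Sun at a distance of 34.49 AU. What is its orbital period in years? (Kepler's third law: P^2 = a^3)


P = a^(3/2) = 34.49^1.5 = 202.5535

202.5535 years


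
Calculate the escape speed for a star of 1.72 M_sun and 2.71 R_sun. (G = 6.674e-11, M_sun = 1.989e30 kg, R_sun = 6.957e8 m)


M = 1.72 * 1.989e30 kg = 3.42108e+30 kg; R = 2.71 * 6.957e8 m = 1.885347e+09 m. v_esc = sqrt(2GM/R) = sqrt(2 * 6.674e-11 * 3.42108e+30 / 1.885347e+09) = 492146.1215

492146.1215 m/s


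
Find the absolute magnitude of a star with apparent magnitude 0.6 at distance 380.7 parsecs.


M = m - 5*log10(d) + 5 = 0.6 - 5*log10(380.7) + 5 = -7.3029

-7.3029


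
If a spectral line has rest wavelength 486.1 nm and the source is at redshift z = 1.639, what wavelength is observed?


lam_obs = lam_emit * (1 + z) = 486.1 * (1 + 1.639) = 1282.8179

1282.8179 nm


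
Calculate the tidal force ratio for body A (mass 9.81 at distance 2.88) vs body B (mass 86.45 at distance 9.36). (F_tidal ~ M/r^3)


Ratio = (M1/r1^3) / (M2/r2^3) = (9.81/2.88^3) / (86.45/9.36^3) = 3.8954

3.8954


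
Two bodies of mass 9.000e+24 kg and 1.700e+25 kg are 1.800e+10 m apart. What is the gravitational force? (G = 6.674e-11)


F = G*m1*m2/r^2 = 6.674e-11 * 9.000e+24 * 1.700e+25 / (1.800e+10)^2 = 6.674e-11 * 1.530e+50 / 3.240e+20 = 3.152e+19

3.152e+19 N


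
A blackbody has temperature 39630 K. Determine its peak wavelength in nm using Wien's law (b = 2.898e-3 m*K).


lam_max = b / T = 2.898e-3 / 39630 = 7.313e-08 m = 73.1264 nm

73.1264 nm


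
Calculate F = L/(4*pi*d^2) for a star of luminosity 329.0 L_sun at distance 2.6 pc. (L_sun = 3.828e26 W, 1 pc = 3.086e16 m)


F = L / (4*pi*d^2) = 1.259e+29 / (4*pi*(8.024e+16)^2) = 1.557e-06

1.557e-06 W/m^2


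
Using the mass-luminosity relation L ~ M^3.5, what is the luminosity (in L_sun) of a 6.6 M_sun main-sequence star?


L/L_sun = (M/M_sun)^3.5 = 6.6^3.5 = 738.5906

738.5906 L_sun


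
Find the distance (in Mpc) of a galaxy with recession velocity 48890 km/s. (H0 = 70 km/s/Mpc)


d = v / H0 = 48890 / 70 = 698.4286

698.4286 Mpc


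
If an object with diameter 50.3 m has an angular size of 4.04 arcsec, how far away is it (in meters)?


D = size / theta_rad, theta_rad = 4.04 * pi/(180*3600) = 1.959e-05, D = 2.568e+06

2.568e+06 m


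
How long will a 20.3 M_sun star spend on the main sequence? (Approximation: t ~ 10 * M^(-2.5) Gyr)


t = 10 * M^(-2.5) = 10 * 20.3^(-2.5) = 0.0054

0.0054 Gyr


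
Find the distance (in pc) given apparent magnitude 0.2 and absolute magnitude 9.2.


d = 10^((m - M + 5)/5) = 10^((0.2 - 9.2 + 5)/5) = 0.1585

0.1585 pc


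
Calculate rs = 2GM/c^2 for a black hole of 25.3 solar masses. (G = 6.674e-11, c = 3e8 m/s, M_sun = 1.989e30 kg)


M = 25.3 * 1.989e30 kg = 5.03217e+31 kg. rs = 2GM/c^2 = 2 * 6.674e-11 * 5.03217e+31 / (3e8)^2 = 74632.6724

74632.6724 m


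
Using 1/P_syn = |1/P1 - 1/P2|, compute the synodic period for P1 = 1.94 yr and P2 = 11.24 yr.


1/P_syn = |1/P1 - 1/P2| = |1/1.94 - 1/11.24| => P_syn = 2.3447

2.3447 years


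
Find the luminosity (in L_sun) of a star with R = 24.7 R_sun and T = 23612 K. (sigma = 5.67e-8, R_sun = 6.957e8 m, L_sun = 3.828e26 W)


R = 24.7 * 6.957e8 m = 1.718379e+10 m. L = 4*pi*R^2*sigma*T^4 = 4*pi*(1.718379e+10)^2 * 5.67e-8 * 23612^4 = 6.539761863e+31 W. L/L_sun = 6.539761863e+31 / 3.828e26 = 170840.1741

170840.1741 L_sun


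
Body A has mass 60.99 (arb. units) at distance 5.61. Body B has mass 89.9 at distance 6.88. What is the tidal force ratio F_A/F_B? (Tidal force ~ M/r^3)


Ratio = (M1/r1^3) / (M2/r2^3) = (60.99/5.61^3) / (89.9/6.88^3) = 1.2513

1.2513


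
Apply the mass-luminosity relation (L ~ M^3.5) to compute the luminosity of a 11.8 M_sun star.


L/L_sun = (M/M_sun)^3.5 = 11.8^3.5 = 5644.0003

5644.0003 L_sun


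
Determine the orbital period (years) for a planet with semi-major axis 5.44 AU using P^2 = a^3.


P = a^(3/2) = 5.44^1.5 = 12.6882

12.6882 years


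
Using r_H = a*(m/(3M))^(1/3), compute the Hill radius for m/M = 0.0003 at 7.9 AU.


r_H = a * (m/3M)^(1/3) = 7.9 * (0.0003/3)^(1/3) = 0.3667

0.3667 AU


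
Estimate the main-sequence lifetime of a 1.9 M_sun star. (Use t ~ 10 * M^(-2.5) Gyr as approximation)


t = 10 * M^(-2.5) = 10 * 1.9^(-2.5) = 2.0096

2.0096 Gyr


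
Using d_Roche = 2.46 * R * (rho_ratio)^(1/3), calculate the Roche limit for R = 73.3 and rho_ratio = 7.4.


d_Roche = 2.46 * 73.3 * 7.4^(1/3) = 351.3848

351.3848


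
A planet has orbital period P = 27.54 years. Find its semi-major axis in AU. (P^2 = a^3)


a = P^(2/3) = 27.54^(2/3) = 9.1196

9.1196 AU


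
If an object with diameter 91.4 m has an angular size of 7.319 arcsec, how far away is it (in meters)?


D = size / theta_rad, theta_rad = 7.319 * pi/(180*3600) = 3.548e-05, D = 2.576e+06

2.576e+06 m


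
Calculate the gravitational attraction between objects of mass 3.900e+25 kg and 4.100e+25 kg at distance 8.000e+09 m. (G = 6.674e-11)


F = G*m1*m2/r^2 = 6.674e-11 * 3.900e+25 * 4.100e+25 / (8.000e+09)^2 = 6.674e-11 * 1.599e+51 / 6.400e+19 = 1.667e+21

1.667e+21 N


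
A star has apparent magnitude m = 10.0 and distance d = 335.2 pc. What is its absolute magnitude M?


M = m - 5*log10(d) + 5 = 10.0 - 5*log10(335.2) + 5 = 2.3735

2.3735
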